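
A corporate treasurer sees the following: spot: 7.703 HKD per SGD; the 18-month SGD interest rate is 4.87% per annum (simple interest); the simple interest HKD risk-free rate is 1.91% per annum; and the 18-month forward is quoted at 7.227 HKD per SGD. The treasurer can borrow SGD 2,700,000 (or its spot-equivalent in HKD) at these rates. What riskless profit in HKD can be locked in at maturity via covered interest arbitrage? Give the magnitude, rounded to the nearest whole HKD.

T = 18/12 years.
Keep in SGD, deliver into the forward: 2,700,000·1.073050·7.227 = HKD 20,938,317.35.
Swap to HKD now, deposit: 2,700,000·7.703·1.028650 = HKD 21,393,965.57.
The quoted forward undervalues SGD, so borrow SGD, convert to HKD at spot, deposit the HKD at 1.91%, and buy SGD forward at 7.227 to cover the loan.
The gap between the two covered legs is HKD 455,648.

HKD 455,648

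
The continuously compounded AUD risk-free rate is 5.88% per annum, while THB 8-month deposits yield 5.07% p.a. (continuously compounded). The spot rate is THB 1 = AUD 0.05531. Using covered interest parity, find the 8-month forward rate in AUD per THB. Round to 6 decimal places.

T = 8/12 years.
Growth of 1 AUD over T: e^(0.0588×8/12) = 1.0399785.
Growth of 1 THB over T: e^(0.0507×8/12) = 1.0343777.
So F = 0.05531 × 1.0399785 / 1.0343777 = 0.05560948 (AUD/THB).

0.055609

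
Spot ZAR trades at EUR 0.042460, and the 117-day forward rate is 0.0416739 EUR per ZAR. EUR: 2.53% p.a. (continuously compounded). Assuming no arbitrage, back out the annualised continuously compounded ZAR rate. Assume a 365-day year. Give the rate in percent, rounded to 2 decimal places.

8.36%

T = 117/365 years.
F/S = 0.0416739/0.04246 = 0.9814861 = (growth of EUR) / (growth of ZAR).
The EUR side grows by e^(0.0253×117/365) = 1.0081428.
That pins the ZAR growth at 1.0271595.
Take logs: ln 1.0271595 / (117/365) = 0.083598, so 8.36%.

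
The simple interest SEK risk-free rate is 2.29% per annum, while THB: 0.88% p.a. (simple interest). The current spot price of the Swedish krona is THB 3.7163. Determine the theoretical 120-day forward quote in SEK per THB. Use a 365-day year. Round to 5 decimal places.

0.27033

T = 120/365 years.
Growth of 1 THB over T: 1 + 0.0088×120/365 = 1.0028932.
Growth of 1 SEK over T: 1 + 0.0229×120/365 = 1.0075288.
CIP: F = S · (grow THB)/(grow SEK) = 3.7163 × 1.0028932/1.0075288 = 3.699201 THB per SEK.
Invert for SEK per THB: 1 / 3.699201 = 0.27033.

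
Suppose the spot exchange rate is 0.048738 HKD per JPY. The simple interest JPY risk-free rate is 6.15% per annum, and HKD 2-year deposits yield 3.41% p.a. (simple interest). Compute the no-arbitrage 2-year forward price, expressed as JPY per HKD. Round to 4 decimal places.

T = 2 years.
Growth of 1 HKD over T: 1 + 0.0341×2 = 1.068200.
JPY growth factor: 1 + 0.0615×2 = 1.123000.
So F = 0.048738 × 1.068200 / 1.123000 = 0.046359690 (HKD/JPY).
Quoted the other way: 1/0.046359690 = 21.5705 JPY per HKD.

21.5705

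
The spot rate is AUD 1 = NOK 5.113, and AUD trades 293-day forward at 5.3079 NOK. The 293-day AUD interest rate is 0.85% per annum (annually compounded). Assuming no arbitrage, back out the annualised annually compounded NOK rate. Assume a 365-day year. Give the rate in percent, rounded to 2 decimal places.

5.66%

T = 293/365 years.
By CIP, F/S equals the NOK-to-AUD growth ratio: 5.3079/5.113 = 1.0381185.
AUD growth factor: (1 + 0.0085)^(293/365) = 1.0068176.
That pins the NOK growth at 1.045196.
Annualise: 1.045196^(365/293) − 1 = 0.056611 = 5.66%.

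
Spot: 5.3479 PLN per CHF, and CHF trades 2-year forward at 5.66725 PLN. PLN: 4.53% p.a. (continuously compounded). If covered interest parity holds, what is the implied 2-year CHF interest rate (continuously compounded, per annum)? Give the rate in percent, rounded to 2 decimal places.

T = 2 years.
By CIP, F/S equals the PLN-to-CHF growth ratio: 5.66725/5.3479 = 1.0597150.
The PLN side grows by e^(0.0453×2) = 1.094831.
Hence g_CHF = 1.0331372.
Take logs: ln 1.0331372 / 2 = 0.016300, so 1.63%.

1.63%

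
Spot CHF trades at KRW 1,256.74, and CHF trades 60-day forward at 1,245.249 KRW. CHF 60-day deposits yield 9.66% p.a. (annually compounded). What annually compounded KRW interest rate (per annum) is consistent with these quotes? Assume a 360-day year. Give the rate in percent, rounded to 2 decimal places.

3.78%

T = 60/360 years.
CIP gives F = S · g_KRW/g_CHF, so g_KRW/g_CHF = 1245.249/1256.74 = 0.9908565.
CHF growth factor: (1 + 0.0966)^(60/360) = 1.0154878.
So the KRW growth factor = 1.0062027.
Annualise: 1.0062027^(360/60) − 1 = 0.037798 = 3.78%.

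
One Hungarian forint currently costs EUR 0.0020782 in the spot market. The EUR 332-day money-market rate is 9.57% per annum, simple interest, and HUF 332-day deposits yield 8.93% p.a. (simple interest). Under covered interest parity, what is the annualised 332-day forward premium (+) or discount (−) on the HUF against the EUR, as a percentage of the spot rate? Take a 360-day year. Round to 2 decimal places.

+0.59%

T = 332/360 years.
No-arbitrage forward: 0.0020782 × 1.0882567 / 1.0823544 = 0.0020895328 EUR/HUF.
(F − S)/S ÷ T = (0.0020895328 − 0.0020782)/0.0020782/(332/360) = 0.005913 → 0.59%.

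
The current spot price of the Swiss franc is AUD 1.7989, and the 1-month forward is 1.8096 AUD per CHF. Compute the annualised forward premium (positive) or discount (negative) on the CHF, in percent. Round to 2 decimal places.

+7.14%

T = 1/12 years.
CHF trades forward at +0.59481% vs spot over the period.
×(1/T) gives 7.14% p.a.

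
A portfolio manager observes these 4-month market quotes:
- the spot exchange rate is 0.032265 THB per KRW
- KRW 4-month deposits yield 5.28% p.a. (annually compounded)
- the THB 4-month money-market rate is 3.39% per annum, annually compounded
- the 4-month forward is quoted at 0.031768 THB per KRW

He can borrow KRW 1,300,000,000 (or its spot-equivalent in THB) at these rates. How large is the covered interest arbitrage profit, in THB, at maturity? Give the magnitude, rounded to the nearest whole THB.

THB 400,394

T = 4/12 years.
Invest the KRW and cover forward: 1,300,000,000 × 1.0172990184 × 0.031768 = THB 42,012,821.78.
Convert at spot and invest in THB: 1,300,000,000 × 0.032265 × 1.0111746618 = THB 42,413,215.60.
The quoted forward undervalues KRW, so borrow KRW, convert to THB at spot, deposit the THB at 3.39%, and buy KRW forward at 0.031768 to cover the loan.
Profit = 42,413,215.60 − 42,012,821.78 = THB 400,394.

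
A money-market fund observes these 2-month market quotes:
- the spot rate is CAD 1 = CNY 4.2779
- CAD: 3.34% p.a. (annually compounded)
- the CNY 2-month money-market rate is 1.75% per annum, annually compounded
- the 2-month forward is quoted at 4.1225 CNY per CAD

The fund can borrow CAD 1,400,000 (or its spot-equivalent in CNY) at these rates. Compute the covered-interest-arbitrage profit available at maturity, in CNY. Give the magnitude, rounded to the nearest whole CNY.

T = 2/12 years.
Keep in CAD, deliver into the forward: 1,400,000·1.005490742·4.1225 = CNY 5,803,189.82.
Swap to CNY now, deposit: 1,400,000·4.2779·1.002895624 = CNY 6,006,402.07.
The quoted forward undervalues CAD, so borrow CAD, convert to CNY at spot, deposit the CNY at 1.75%, and buy CAD forward at 4.1225 to cover the loan.
Arbitrage profit = |5,803,189.82 − 6,006,402.07| = CNY 203,212.

CNY 203,212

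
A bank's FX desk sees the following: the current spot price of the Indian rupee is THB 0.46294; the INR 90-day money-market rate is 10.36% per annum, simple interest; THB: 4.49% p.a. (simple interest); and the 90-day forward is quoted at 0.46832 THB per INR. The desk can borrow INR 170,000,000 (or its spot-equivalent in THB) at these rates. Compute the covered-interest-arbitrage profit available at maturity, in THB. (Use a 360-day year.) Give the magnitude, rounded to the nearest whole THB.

THB 2,093,208

T = 90/360 years.
Route A — deposit INR, sell forward: 170,000,000 × 1.025900 × 0.46832 = THB 81,676,412.96.
Route B — convert at spot, deposit THB: 170,000,000 × 0.46294 × 1.011225 = THB 79,583,205.26.
The quoted forward overvalues INR, so borrow THB, buy INR at spot, deposit the INR at 10.36%, and sell the proceeds forward at 0.46832.
Arbitrage profit = |81,676,412.96 − 79,583,205.26| = THB 2,093,208.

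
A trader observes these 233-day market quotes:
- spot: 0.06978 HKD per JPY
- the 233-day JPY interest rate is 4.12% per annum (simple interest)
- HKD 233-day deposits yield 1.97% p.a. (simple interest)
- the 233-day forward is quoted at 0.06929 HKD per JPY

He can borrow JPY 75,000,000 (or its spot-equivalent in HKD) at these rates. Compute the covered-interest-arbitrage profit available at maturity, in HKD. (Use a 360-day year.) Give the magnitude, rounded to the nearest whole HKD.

HKD 35,096

T = 233/360 years.
Invest the JPY and cover forward: 75,000,000 × 1.026665556 × 0.06929 = HKD 5,335,324.23.
Convert at spot and invest in HKD: 75,000,000 × 0.06978 × 1.012750278 = HKD 5,300,228.58.
The quoted forward overvalues JPY, so borrow HKD, buy JPY at spot, deposit the JPY at 4.12%, and sell the proceeds forward at 0.06929.
Profit = 5,335,324.23 − 5,300,228.58 = HKD 35,096.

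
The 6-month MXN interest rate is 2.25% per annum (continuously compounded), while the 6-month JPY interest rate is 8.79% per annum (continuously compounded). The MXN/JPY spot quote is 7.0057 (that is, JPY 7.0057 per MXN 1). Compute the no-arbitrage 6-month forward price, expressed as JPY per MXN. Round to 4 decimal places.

T = 6/12 years.
JPY accumulates by e^(0.0879×6/12) = 1.0449301.
MXN accumulates by e^(0.0225×6/12) = 1.0113135.
So F = 7.0057 × 1.0449301 / 1.0113135 = 7.238573 (JPY/MXN).

7.2386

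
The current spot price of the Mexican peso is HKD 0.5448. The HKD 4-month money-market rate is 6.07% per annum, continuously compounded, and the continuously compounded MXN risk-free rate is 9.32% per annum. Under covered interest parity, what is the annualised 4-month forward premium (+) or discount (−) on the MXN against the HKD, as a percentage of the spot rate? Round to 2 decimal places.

T = 4/12 years.
No-arbitrage forward: 0.5448 × 1.0204394 / 1.0315543 = 0.5389298 HKD/MXN.
(F − S)/S ÷ T = (0.5389298 − 0.5448)/0.5448/(4/12) = -0.032325 → -3.23%.

-3.23%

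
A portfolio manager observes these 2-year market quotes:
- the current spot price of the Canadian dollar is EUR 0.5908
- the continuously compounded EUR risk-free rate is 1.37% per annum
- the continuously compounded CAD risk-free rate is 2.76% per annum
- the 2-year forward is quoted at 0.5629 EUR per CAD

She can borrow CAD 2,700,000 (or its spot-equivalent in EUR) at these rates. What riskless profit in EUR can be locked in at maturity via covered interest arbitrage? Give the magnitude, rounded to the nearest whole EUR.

T = 2 years.
Route A — deposit CAD, sell forward: 2,700,000 × 1.056751944 × 0.5629 = EUR 1,606,083.31.
Route B — convert at spot, deposit EUR: 2,700,000 × 0.5908 × 1.027778832 = EUR 1,639,471.68.
The quoted forward undervalues CAD, so borrow CAD, convert to EUR at spot, deposit the EUR at 1.37%, and buy CAD forward at 0.5629 to cover the loan.
The gap between the two covered legs is EUR 33,388.

EUR 33,388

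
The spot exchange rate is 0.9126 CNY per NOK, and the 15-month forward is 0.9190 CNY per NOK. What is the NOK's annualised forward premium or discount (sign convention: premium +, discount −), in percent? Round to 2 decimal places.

T = 15/12 years.
NOK trades forward at +0.70129% vs spot over the period.
Per annum: 0.0070129 / (15/12) = 0.005610 = 0.56%.

+0.56%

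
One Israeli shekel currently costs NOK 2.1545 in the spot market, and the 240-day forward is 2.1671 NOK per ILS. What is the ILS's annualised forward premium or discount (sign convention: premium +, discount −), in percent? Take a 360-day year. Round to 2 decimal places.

+0.88%

T = 240/360 years.
(F − S)/S = (2.1671 − 2.1545)/2.1545 = 0.0058482.
Per annum: 0.0058482 / (240/360) = 0.008772 = 0.88%.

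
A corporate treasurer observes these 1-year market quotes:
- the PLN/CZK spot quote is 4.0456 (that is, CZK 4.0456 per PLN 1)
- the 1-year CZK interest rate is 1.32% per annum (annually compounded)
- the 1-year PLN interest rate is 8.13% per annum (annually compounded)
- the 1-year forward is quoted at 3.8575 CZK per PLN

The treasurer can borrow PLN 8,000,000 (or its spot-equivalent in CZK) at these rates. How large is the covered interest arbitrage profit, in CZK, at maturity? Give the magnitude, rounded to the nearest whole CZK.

CZK 576,903

T = 1 year.
Invest the PLN and cover forward: 8,000,000 × 1.081300 × 3.8575 = CZK 33,368,918.00.
Convert at spot and invest in CZK: 8,000,000 × 4.0456 × 1.013200 = CZK 32,792,015.36.
The quoted forward overvalues PLN, so borrow CZK, buy PLN at spot, deposit the PLN at 8.13%, and sell the proceeds forward at 3.8575.
Arbitrage profit = |33,368,918.00 − 32,792,015.36| = CZK 576,903.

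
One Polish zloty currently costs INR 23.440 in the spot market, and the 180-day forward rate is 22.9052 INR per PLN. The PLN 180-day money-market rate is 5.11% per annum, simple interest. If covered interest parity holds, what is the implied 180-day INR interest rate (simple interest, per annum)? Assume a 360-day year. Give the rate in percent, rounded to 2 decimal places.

T = 180/360 years.
By CIP, F/S equals the INR-to-PLN growth ratio: 22.9052/23.44 = 0.9771843.
The PLN side grows by 1 + 0.0511×180/360 = 1.025550.
That pins the INR growth at 1.0021514.
r = (1.0021514 − 1)/(180/360) = 0.004303 → 0.43%.

0.43%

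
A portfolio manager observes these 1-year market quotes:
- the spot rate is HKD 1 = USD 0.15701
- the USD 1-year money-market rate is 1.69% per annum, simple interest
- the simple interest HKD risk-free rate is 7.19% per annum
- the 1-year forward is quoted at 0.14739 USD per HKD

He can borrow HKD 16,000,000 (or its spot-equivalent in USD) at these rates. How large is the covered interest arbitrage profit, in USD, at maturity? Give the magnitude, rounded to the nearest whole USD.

USD 26,818

T = 1 year.
Keep in HKD, deliver into the forward: 16,000,000·1.071900·0.14739 = USD 2,527,797.46.
Swap to USD now, deposit: 16,000,000·0.15701·1.016900 = USD 2,554,615.50.
The quoted forward undervalues HKD, so borrow HKD, convert to USD at spot, deposit the USD at 1.69%, and buy HKD forward at 0.14739 to cover the loan.
Profit = 2,554,615.50 − 2,527,797.46 = USD 26,818.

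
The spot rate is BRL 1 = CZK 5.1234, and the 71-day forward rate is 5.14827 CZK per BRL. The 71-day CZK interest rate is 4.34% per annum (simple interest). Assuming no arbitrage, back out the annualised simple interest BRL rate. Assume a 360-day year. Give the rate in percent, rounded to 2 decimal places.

1.87%

T = 71/360 years.
F/S = 5.14827/5.1234 = 1.0048542 = (growth of CZK) / (growth of BRL).
CZK growth factor: 1 + 0.0434×71/360 = 1.0085594.
Hence g_BRL = 1.0036873.
r = (1.0036873 − 1)/(71/360) = 0.018696 → 1.87%.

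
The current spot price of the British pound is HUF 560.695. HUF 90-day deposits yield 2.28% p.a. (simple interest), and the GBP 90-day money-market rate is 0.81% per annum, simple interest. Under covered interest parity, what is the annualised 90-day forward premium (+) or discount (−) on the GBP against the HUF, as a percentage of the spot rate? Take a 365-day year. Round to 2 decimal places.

T = 90/365 years.
CIP forward (HUF per GBP) = 560.695 × 1.0056219/1.0019973 = 562.723244.
Annualised premium = (F − S)/S × (1/T) = (562.723244 − 560.695)/560.695 ÷ (90/365) = 1.47%.

+1.47%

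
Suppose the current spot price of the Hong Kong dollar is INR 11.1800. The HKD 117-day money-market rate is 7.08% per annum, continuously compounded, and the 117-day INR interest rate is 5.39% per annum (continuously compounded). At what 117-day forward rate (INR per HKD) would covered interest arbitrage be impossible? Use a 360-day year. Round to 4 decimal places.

T = 117/360 years.
INR growth factor: e^(0.0539×117/360) = 1.01767183.
HKD accumulates by e^(0.0708×117/360) = 1.02327677.
Forward (INR per HKD) = 11.18 × 1.01767183 / 1.02327677 = 11.118762.

11.1188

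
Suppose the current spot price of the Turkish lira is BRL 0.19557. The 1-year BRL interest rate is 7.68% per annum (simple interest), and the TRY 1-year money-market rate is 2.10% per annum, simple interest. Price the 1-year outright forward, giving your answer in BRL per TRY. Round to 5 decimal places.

0.20626

T = 1 year.
BRL accumulates by 1 + 0.0768×1 = 1.076800.
TRY growth factor: 1 + 0.0210×1 = 1.021000.
CIP: F = S · (grow BRL)/(grow TRY) = 0.19557 × 1.076800/1.021000 = 0.2062584 BRL per TRY.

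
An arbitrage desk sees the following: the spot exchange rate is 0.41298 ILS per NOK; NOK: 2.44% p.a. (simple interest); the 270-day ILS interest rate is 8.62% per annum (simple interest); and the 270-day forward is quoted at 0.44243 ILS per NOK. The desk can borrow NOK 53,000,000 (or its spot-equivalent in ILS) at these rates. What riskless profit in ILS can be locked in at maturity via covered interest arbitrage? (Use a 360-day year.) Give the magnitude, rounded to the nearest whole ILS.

ILS 574,908

T = 270/360 years.
Keep in NOK, deliver into the forward: 53,000,000·1.018300·0.44243 = ILS 23,877,902.86.
Swap to ILS now, deposit: 53,000,000·0.41298·1.064650 = ILS 23,302,995.32.
The quoted forward overvalues NOK, so borrow ILS, buy NOK at spot, deposit the NOK at 2.44%, and sell the proceeds forward at 0.44243.
The gap between the two covered legs is ILS 574,908.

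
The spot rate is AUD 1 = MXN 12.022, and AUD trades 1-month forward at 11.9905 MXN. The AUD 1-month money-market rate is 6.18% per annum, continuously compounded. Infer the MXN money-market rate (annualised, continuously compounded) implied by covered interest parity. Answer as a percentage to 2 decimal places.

T = 1/12 years.
By CIP, F/S equals the MXN-to-AUD growth ratio: 11.9905/12.022 = 0.9973798.
The AUD side grows by e^(0.0618×1/12) = 1.0051633.
So the MXN growth factor = 1.0025296.
r = ln(1.0025296)/(1/12) = 0.030317 → 3.03%.

3.03%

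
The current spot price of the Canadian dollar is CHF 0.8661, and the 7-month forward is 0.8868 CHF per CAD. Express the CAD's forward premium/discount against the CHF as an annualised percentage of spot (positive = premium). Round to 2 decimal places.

+4.10%

T = 7/12 years.
Period premium: (0.8868 − 0.8661)/0.8661 = 0.0239002.
Per annum: 0.0239002 / (7/12) = 0.040972 = 4.10%.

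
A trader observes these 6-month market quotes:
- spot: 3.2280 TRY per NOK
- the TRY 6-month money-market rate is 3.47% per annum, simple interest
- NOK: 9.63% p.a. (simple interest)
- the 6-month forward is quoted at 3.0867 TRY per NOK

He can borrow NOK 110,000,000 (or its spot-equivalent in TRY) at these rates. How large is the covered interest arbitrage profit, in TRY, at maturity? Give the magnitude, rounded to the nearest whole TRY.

TRY 5,354,931

T = 6/12 years.
Keep in NOK, deliver into the forward: 110,000,000·1.048150·3.0867 = TRY 355,885,706.55.
Swap to TRY now, deposit: 110,000,000·3.2280·1.017350 = TRY 361,240,638.00.
The quoted forward undervalues NOK, so borrow NOK, convert to TRY at spot, deposit the TRY at 3.47%, and buy NOK forward at 3.0867 to cover the loan.
Arbitrage profit = |355,885,706.55 − 361,240,638.00| = TRY 5,354,931.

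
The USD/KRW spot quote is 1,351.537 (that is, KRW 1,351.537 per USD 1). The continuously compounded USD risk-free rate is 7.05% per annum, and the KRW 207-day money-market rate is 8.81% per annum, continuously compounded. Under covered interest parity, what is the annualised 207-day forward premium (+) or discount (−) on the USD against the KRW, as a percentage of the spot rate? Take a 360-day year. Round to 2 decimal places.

+1.77%

T = 207/360 years.
F = S · g_KRW/g_USD = 1351.537 × 1.0519625/1.0413704 = 1365.283900.
Annualised premium = (F − S)/S × (1/T) = (1365.283900 − 1351.537)/1351.537 ÷ (207/360) = 1.77%.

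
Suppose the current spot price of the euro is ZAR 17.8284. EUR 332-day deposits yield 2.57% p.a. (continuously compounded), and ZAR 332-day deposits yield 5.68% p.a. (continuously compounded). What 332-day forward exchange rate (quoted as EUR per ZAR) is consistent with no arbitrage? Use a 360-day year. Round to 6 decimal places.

0.054504

T = 332/360 years.
ZAR accumulates by e^(0.0568×332/360) = 1.0537784.
Growth of 1 EUR over T: e^(0.0257×332/360) = 1.0239842.
Forward (ZAR per EUR) = 17.8284 × 1.0537784 / 1.0239842 = 18.34714.
Quoted the other way: 1/18.34714 = 0.054504 EUR per ZAR.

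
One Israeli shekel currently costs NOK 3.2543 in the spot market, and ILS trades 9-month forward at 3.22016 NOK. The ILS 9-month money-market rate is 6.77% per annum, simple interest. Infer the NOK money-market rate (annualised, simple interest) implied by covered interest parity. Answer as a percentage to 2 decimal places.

5.30%

T = 9/12 years.
By CIP, F/S equals the NOK-to-ILS growth ratio: 3.22016/3.2543 = 0.9895093.
ILS growth factor: 1 + 0.0677×9/12 = 1.050775.
That pins the NOK growth at 1.0397516.
r = (1.0397516 − 1)/(9/12) = 0.053002 → 5.30%.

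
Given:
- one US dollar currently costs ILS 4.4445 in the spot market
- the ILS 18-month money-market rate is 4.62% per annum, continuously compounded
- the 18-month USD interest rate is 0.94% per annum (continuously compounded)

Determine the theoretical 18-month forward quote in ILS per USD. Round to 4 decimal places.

4.6967

T = 18/12 years.
Growth of 1 ILS over T: e^(0.0462×18/12) = 1.0717577.
USD accumulates by e^(0.0094×18/12) = 1.0141999.
So F = 4.4445 × 1.0717577 / 1.0141999 = 4.696734 (ILS/USD).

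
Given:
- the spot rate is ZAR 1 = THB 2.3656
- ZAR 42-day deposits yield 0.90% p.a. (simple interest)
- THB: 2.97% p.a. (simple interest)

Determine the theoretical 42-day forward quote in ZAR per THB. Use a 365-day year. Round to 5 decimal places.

T = 42/365 years.
THB growth factor: 1 + 0.0297×42/365 = 1.0034175.
Growth of 1 ZAR over T: 1 + 0.0090×42/365 = 1.0010356.
Forward (THB per ZAR) = 2.3656 × 1.0034175 / 1.0010356 = 2.371229.
Invert for ZAR per THB: 1 / 2.371229 = 0.42172.

0.42172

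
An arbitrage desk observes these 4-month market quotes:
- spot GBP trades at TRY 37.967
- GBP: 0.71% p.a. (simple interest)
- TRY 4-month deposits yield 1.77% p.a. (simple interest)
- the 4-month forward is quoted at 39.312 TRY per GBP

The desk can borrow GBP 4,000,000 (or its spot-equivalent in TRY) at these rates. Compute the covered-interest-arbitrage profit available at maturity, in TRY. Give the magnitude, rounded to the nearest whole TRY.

TRY 4,856,132

T = 4/12 years.
Keep in GBP, deliver into the forward: 4,000,000·1.00236666667·39.312 = TRY 157,620,153.60.
Swap to TRY now, deposit: 4,000,000·37.967·1.005900 = TRY 152,764,021.20.
The quoted forward overvalues GBP, so borrow TRY, buy GBP at spot, deposit the GBP at 0.71%, and sell the proceeds forward at 39.312.
Profit = 157,620,153.60 − 152,764,021.20 = TRY 4,856,132.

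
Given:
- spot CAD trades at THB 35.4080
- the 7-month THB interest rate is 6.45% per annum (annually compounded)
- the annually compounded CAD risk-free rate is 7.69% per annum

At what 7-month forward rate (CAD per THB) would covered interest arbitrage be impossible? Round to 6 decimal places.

T = 7/12 years.
THB growth factor: (1 + 0.0645)^(7/12) = 1.0371342.
Growth of 1 CAD over T: (1 + 0.0769)^(7/12) = 1.0441646.
Forward (THB per CAD) = 35.408 × 1.0371342 / 1.0441646 = 35.16960.
Invert for CAD per THB: 1 / 35.16960 = 0.028434.

0.028434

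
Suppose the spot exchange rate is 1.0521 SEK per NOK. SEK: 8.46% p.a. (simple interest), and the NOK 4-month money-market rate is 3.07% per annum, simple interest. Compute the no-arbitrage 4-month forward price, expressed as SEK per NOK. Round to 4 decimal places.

T = 4/12 years.
SEK growth factor: 1 + 0.0846×4/12 = 1.028200.
Growth of 1 NOK over T: 1 + 0.0307×4/12 = 1.0102333.
So F = 1.0521 × 1.028200 / 1.0102333 = 1.070811 (SEK/NOK).

1.0708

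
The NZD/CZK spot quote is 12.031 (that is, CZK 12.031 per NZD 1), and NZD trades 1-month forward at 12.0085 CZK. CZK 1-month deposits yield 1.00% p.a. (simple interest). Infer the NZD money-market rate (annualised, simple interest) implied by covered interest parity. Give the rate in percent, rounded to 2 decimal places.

3.25%

T = 1/12 years.
By CIP, F/S equals the CZK-to-NZD growth ratio: 12.0085/12.031 = 0.9981298.
CZK growth factor: 1 + 0.0100×1/12 = 1.0008333.
That pins the NZD growth at 1.0027086.
(1.0027086 − 1)/T = 0.032503, i.e. 3.25%.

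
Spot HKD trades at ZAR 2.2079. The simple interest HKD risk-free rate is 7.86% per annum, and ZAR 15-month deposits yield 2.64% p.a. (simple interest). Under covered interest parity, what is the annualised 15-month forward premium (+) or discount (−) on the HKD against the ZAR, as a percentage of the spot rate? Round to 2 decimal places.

-4.75%

T = 15/12 years.
CIP forward (ZAR per HKD) = 2.2079 × 1.033000/1.098250 = 2.0767227.
(F − S)/S ÷ T = (2.0767227 − 2.2079)/2.2079/(15/12) = -0.047530 → -4.75%.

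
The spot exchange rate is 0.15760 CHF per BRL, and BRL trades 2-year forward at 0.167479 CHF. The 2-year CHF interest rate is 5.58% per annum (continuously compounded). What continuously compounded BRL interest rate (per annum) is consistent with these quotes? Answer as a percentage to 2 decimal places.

T = 2 years.
By CIP, F/S equals the CHF-to-BRL growth ratio: 0.167479/0.1576 = 1.0626840.
CHF growth factor: e^(0.0558×2) = 1.1180655.
So the BRL growth factor = 1.0521147.
r = ln(1.0521147)/2 = 0.025401 → 2.54%.

2.54%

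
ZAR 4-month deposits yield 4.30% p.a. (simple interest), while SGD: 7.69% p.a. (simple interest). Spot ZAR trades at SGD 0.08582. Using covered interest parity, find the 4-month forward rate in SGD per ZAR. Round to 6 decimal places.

0.086776

T = 4/12 years.
SGD accumulates by 1 + 0.0769×4/12 = 1.0256333.
ZAR growth factor: 1 + 0.0430×4/12 = 1.0143333.
So F = 0.08582 × 1.0256333 / 1.0143333 = 0.08677606 (SGD/ZAR).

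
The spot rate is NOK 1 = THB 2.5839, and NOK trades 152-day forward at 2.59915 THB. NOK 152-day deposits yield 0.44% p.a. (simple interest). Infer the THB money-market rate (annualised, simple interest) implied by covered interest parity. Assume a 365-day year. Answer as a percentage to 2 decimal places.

T = 152/365 years.
By CIP, F/S equals the THB-to-NOK growth ratio: 2.59915/2.5839 = 1.0059019.
NOK growth factor: 1 + 0.0044×152/365 = 1.0018323.
So the THB growth factor = 1.007745.
(1.007745 − 1)/T = 0.018598, i.e. 1.86%.

1.86%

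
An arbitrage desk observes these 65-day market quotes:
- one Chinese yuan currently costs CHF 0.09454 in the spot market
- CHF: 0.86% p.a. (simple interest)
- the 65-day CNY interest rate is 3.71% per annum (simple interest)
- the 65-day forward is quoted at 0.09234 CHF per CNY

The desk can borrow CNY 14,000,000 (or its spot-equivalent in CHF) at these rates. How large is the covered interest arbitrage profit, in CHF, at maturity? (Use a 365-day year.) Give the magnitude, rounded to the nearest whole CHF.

T = 65/365 years.
Keep in CNY, deliver into the forward: 14,000,000·1.006606849·0.09234 = CHF 1,301,301.07.
Swap to CHF now, deposit: 14,000,000·0.09454·1.001531507 = CHF 1,325,587.04.
The quoted forward undervalues CNY, so borrow CNY, convert to CHF at spot, deposit the CHF at 0.86%, and buy CNY forward at 0.09234 to cover the loan.
Arbitrage profit = |1,301,301.07 − 1,325,587.04| = CHF 24,286.

CHF 24,286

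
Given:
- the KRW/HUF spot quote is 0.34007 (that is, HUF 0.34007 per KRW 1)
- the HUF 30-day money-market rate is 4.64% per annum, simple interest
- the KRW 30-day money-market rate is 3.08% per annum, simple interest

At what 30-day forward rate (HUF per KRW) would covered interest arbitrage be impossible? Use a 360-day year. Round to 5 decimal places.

T = 30/360 years.
Growth of 1 HUF over T: 1 + 0.0464×30/360 = 1.0038667.
KRW growth factor: 1 + 0.0308×30/360 = 1.0025667.
CIP: F = S · (grow HUF)/(grow KRW) = 0.34007 × 1.0038667/1.0025667 = 0.3405110 HUF per KRW.

0.34051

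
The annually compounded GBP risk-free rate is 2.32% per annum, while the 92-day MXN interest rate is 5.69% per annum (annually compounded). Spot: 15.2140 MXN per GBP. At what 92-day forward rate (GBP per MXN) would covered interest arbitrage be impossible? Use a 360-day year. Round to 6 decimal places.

T = 92/360 years.
MXN accumulates by (1 + 0.0569)^(92/360) = 1.0142429.
GBP growth factor: (1 + 0.0232)^(92/360) = 1.0058784.
Forward (MXN per GBP) = 15.214 × 1.0142429 / 1.0058784 = 15.34051.
Quoted the other way: 1/15.34051 = 0.065187 GBP per MXN.

0.065187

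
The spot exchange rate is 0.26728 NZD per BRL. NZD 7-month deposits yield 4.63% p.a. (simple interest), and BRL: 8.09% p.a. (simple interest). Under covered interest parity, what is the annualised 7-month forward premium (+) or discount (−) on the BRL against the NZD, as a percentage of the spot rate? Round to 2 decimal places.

T = 7/12 years.
F = S · g_NZD/g_BRL = 0.26728 × 1.0270083/1.0471917 = 0.26212849.
(F − S)/S ÷ T = (0.26212849 − 0.26728)/0.26728/(7/12) = -0.033041 → -3.30%.

-3.30%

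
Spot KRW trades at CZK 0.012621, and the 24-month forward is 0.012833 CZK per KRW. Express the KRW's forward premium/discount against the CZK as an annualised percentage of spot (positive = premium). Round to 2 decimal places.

T = 2 years.
Period premium: (0.012833 − 0.012621)/0.012621 = 0.0167974.
Annualise by dividing by T: 0.0167974 / 2 = 0.008399 → 0.84%.

+0.84%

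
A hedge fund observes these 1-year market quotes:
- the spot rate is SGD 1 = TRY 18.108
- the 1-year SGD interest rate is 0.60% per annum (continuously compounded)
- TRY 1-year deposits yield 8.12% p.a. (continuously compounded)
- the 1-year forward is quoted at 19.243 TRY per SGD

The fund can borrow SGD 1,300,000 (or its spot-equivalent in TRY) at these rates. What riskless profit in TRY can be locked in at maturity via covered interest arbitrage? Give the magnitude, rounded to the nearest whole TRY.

T = 1 year.
Invest the SGD and cover forward: 1,300,000 × 1.0060180361 × 19.243 = TRY 25,166,446.59.
Convert at spot and invest in TRY: 1,300,000 × 18.108 × 1.0845877924 = TRY 25,531,630.47.
The quoted forward undervalues SGD, so borrow SGD, convert to TRY at spot, deposit the TRY at 8.12%, and buy SGD forward at 19.243 to cover the loan.
Arbitrage profit = |25,166,446.59 − 25,531,630.47| = TRY 365,184.

TRY 365,184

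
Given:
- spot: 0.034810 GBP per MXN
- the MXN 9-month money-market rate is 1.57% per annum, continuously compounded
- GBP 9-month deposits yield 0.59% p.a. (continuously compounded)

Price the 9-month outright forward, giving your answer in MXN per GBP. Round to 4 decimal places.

T = 9/12 years.
GBP accumulates by e^(0.0059×9/12) = 1.0044348.
Growth of 1 MXN over T: e^(0.0157×9/12) = 1.0118446.
CIP: F = S · (grow GBP)/(grow MXN) = 0.03481 × 1.0044348/1.0118446 = 0.034555084 GBP per MXN.
Quoted the other way: 1/0.034555084 = 28.9393 MXN per GBP.

28.9393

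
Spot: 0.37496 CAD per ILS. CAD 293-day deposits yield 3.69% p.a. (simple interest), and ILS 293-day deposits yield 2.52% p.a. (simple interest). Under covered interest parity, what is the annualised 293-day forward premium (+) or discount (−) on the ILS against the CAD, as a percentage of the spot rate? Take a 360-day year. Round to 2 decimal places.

+1.15%

T = 293/360 years.
F = S · g_CAD/g_ILS = 0.37496 × 1.0300325/1.020510 = 0.37845880.
Annualised premium = (F − S)/S × (1/T) = (0.37845880 − 0.37496)/0.37496 ÷ (293/360) = 1.15%.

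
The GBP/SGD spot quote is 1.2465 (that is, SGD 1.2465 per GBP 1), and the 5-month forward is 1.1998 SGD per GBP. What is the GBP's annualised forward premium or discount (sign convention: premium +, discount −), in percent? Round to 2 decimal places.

-8.99%

T = 5/12 years.
GBP trades forward at -3.74649% vs spot over the period.
Per annum: -0.0374649 / (5/12) = -0.089916 = -8.99%.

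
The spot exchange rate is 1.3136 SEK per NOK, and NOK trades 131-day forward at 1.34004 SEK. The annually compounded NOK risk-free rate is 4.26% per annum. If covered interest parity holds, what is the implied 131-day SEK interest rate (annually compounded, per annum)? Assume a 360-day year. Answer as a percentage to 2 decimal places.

10.13%

T = 131/360 years.
By CIP, F/S equals the SEK-to-NOK growth ratio: 1.34004/1.3136 = 1.0201279.
The NOK side grows by (1 + 0.0426)^(131/360) = 1.0152964.
Hence g_SEK = 1.0357322.
Annualise: 1.0357322^(360/131) − 1 = 0.101289 = 10.13%.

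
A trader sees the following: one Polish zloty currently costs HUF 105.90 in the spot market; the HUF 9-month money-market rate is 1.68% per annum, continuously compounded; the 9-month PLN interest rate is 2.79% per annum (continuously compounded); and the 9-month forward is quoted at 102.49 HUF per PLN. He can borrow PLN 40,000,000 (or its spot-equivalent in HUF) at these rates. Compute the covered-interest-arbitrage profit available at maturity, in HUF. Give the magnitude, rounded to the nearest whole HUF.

T = 9/12 years.
Keep in PLN, deliver into the forward: 40,000,000·1.021145462856·102.49 = HUF 4,186,287,939.52.
Swap to HUF now, deposit: 40,000,000·105.90·1.012679714449 = HUF 4,289,711,270.41.
The quoted forward undervalues PLN, so borrow PLN, convert to HUF at spot, deposit the HUF at 1.68%, and buy PLN forward at 102.49 to cover the loan.
The gap between the two covered legs is HUF 103,423,331.

HUF 103,423,331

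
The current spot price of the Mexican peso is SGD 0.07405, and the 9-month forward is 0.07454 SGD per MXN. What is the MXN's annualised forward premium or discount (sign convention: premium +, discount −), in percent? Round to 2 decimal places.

+0.88%

T = 9/12 years.
(F − S)/S = (0.07454 − 0.07405)/0.07405 = 0.0066172.
Annualise by dividing by T: 0.0066172 / (9/12) = 0.008823 → 0.88%.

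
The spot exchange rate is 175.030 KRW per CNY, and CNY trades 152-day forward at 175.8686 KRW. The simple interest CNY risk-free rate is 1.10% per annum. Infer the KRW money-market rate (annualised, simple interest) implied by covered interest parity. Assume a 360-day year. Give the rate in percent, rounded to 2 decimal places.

T = 152/360 years.
CIP gives F = S · g_KRW/g_CNY, so g_KRW/g_CNY = 175.8686/175.03 = 1.0047912.
CNY growth factor: 1 + 0.0110×152/360 = 1.0046444.
That pins the KRW growth at 1.0094579.
(1.0094579 − 1)/T = 0.022400, i.e. 2.24%.

2.24%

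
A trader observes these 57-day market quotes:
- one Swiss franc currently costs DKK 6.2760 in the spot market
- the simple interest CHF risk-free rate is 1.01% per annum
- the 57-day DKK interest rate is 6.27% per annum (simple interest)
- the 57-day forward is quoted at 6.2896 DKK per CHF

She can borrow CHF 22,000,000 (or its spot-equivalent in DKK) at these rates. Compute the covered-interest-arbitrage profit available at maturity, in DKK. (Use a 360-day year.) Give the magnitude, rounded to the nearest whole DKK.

DKK 850,231

T = 57/360 years.
Invest the CHF and cover forward: 22,000,000 × 1.00159916667 × 6.2896 = DKK 138,592,478.61.
Convert at spot and invest in DKK: 22,000,000 × 6.2760 × 1.0099275 = DKK 139,442,709.78.
The quoted forward undervalues CHF, so borrow CHF, convert to DKK at spot, deposit the DKK at 6.27%, and buy CHF forward at 6.2896 to cover the loan.
Profit = 139,442,709.78 − 138,592,478.61 = DKK 850,231.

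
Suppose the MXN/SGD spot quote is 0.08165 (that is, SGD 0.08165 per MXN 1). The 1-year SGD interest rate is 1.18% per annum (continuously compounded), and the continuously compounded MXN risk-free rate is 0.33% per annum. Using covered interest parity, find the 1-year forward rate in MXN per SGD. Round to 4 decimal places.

T = 1 year.
Growth of 1 SGD over T: e^(0.0118×1) = 1.01186989.
MXN growth factor: e^(0.0033×1) = 1.00330545.
CIP: F = S · (grow SGD)/(grow MXN) = 0.08165 × 1.01186989/1.00330545 = 0.082346983 SGD per MXN.
Quoted the other way: 1/0.082346983 = 12.1437 MXN per SGD.

12.1437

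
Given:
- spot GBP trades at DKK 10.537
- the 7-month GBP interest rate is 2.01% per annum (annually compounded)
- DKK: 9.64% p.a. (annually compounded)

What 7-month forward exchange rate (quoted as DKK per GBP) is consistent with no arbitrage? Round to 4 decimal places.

T = 7/12 years.
Growth of 1 DKK over T: (1 + 0.0964)^(7/12) = 1.05515258.
GBP growth factor: (1 + 0.0201)^(7/12) = 1.01167636.
CIP: F = S · (grow DKK)/(grow GBP) = 10.537 × 1.05515258/1.01167636 = 10.989822 DKK per GBP.

10.9898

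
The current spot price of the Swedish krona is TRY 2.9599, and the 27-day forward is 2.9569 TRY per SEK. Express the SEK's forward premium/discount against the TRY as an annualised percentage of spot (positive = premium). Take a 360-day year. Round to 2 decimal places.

T = 27/360 years.
SEK trades forward at -0.10135% vs spot over the period.
×(1/T) gives -1.35% p.a.

-1.35%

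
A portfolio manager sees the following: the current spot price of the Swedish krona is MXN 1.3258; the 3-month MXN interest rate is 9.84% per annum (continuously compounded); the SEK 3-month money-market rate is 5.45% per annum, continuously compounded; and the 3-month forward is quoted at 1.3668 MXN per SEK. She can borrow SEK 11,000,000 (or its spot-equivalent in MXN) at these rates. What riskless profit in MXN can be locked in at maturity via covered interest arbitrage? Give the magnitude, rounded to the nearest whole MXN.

MXN 294,040

T = 3/12 years.
Keep in SEK, deliver into the forward: 11,000,000·1.0137182433·1.3668 = MXN 15,241,051.04.
Swap to MXN now, deposit: 11,000,000·1.3258·1.0249050765 = MXN 14,947,010.65.
The quoted forward overvalues SEK, so borrow MXN, buy SEK at spot, deposit the SEK at 5.45%, and sell the proceeds forward at 1.3668.
Profit = 15,241,051.04 − 14,947,010.65 = MXN 294,040.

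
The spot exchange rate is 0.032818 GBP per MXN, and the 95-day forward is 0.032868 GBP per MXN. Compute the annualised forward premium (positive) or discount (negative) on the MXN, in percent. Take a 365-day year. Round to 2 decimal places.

T = 95/365 years.
MXN trades forward at +0.15236% vs spot over the period.
Per annum: 0.0015236 / (95/365) = 0.005854 = 0.59%.

+0.59%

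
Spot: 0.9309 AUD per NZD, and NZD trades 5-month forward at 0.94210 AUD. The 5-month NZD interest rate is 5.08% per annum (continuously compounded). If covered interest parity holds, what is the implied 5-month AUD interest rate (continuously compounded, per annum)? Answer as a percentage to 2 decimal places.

7.95%

T = 5/12 years.
By CIP, F/S equals the AUD-to-NZD growth ratio: 0.9421/0.9309 = 1.0120314.
NZD growth factor: e^(0.0508×5/12) = 1.0213923.
That pins the AUD growth at 1.0336811.
Take logs: ln 1.0336811 / (5/12) = 0.079503, so 7.95%.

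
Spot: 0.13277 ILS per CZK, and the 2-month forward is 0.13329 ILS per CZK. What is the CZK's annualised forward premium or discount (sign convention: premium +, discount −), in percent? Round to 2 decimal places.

+2.35%

T = 2/12 years.
CZK trades forward at +0.39165% vs spot over the period.
×(1/T) gives 2.35% p.a.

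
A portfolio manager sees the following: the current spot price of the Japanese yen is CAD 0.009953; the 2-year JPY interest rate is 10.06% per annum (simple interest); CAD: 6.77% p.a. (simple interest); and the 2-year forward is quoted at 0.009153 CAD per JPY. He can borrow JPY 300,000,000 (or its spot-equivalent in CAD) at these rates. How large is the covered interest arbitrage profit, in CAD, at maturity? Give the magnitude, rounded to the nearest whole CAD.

T = 2 years.
Keep in JPY, deliver into the forward: 300,000,000·1.201200·0.009153 = CAD 3,298,375.08.
Swap to CAD now, deposit: 300,000,000·0.009953·1.135400 = CAD 3,390,190.86.
The quoted forward undervalues JPY, so borrow JPY, convert to CAD at spot, deposit the CAD at 6.77%, and buy JPY forward at 0.009153 to cover the loan.
The gap between the two covered legs is CAD 91,816.

CAD 91,816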